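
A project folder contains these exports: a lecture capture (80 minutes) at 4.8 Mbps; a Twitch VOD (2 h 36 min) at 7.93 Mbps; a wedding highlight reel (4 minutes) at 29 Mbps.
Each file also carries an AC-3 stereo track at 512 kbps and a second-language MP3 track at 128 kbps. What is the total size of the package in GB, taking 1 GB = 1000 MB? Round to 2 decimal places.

Audio total: 512 + 128 = 640 kbps = 0.640 Mbps.
lecture capture: 5.440 Mbps × 4800 s = 26112.0 Mb
Twitch VOD: 8.570 Mbps × 9360 s = 80215.2 Mb
wedding highlight reel: 29.640 Mbps × 240 s = 7113.6 Mb
Total: 113440.8 Mb = 14180.1 MB.
= 14.18 GB.

14.18 GB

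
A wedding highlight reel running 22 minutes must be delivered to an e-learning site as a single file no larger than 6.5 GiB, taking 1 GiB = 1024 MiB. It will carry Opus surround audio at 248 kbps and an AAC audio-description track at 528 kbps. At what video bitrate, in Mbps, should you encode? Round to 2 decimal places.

Budget: 6.5 GiB = 55834.6 Mb.
22 min = 1320 s
Total bitrate budget: 55834.6 Mb / 1320 s = 42.299 Mbps.
Audio total: 248 + 528 = 776 kbps = 0.776 Mbps.
Video: 42.299 − 0.776 = 41.523 Mbps.

41.52 Mbps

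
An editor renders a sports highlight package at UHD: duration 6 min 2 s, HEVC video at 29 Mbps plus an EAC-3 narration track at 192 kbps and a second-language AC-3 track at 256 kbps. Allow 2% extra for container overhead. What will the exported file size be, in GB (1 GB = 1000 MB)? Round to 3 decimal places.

6 min 2 s = 362 s
Audio total: 192 + 256 = 448 kbps = 0.448 Mbps.
Total bitrate: 29 + 0.448 = 29.448 Mbps.
Stream data: 29.448 Mbps × 362 s = 10660.2 Mb.
With 2% container overhead: ×1.02.
10,873 Mb ÷ 8 = 1,359 MB → 1.359 GB.

1.359 GB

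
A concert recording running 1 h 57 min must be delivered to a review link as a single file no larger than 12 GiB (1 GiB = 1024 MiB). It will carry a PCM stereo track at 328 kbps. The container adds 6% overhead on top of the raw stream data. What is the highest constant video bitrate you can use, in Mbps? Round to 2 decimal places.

Budget: 12 GiB = 103079.2 Mb.
Stream payload after overhead: 103079.2 / 1.06 = 97244.5 Mb.
1 h 57 min = 117 min = 7020 s
Total bitrate budget: 97244.5 Mb / 7020 s = 13.852 Mbps.
Audio: 328 kbps = 0.328 Mbps.
Video: 13.852 − 0.328 = 13.524 Mbps.

13.52 Mbps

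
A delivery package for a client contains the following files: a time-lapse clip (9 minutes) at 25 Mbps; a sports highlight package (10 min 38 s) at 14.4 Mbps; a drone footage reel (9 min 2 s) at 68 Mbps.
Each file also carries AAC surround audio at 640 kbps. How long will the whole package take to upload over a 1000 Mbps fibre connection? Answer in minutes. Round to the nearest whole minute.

1 minutes

Audio: 640 kbps = 0.640 Mbps.
time-lapse clip: 25.640 Mbps × 540 s = 13845.6 Mb
sports highlight package: 15.040 Mbps × 638 s = 9595.5 Mb
drone footage reel: 68.640 Mbps × 542 s = 37202.9 Mb
Total: 60644.0 Mb = 7580.5 MB.
At 1000 Mbps: 60644.0 / 1000 = 61 s ≈ 1.01 minutes.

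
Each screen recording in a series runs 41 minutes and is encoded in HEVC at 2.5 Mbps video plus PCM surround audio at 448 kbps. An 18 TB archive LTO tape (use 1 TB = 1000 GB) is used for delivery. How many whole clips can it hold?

19856

41 min = 2460 s
Audio: 448 kbps = 0.448 Mbps.
Total bitrate: 2.948 Mbps.
Per item: 2.948 Mbps × 2460 s = 7,252 Mb = 906.5 MB.
Capacity: 18 TB = 144,000,000 Mb; 19856.37 items → 19856 complete.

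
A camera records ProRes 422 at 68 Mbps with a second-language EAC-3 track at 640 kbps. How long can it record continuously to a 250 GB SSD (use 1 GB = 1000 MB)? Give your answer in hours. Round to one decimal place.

Audio: 640 kbps = 0.640 Mbps.
Total bitrate: 68 + 0.640 = 68.640 Mbps.
Capacity: 250 GB = 2,000,000 Mb.
Recording time: 2,000,000 / 68.640 = 29,138 s ≈ 8.09 hours.

8.1 hours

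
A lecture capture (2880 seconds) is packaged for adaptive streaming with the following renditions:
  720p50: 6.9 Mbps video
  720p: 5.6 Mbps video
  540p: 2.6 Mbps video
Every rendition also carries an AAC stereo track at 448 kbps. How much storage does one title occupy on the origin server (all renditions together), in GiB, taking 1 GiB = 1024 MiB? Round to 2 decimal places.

5.51 GiB

Audio: 448 kbps = 0.448 Mbps.
Sum of rendition bitrates: (6.9+0.448) + (5.6+0.448) + (2.6+0.448) = 16.444 Mbps.
× 2880 s = 47,359 Mb = 5,920 MB = 5.513 GiB.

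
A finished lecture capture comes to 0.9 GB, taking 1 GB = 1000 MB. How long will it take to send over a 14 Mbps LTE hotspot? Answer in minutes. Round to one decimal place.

8.6 minutes

File: 0.9 GB = 7200.0 Mb.
At 14 Mbps: 7200.0 / 14 = 514.3 s ≈ 8.57 minutes.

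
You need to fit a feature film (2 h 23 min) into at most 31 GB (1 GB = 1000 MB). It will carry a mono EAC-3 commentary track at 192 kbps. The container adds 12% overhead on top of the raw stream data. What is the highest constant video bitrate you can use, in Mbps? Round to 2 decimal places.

25.62 Mbps

Budget: 31 GB = 248000.0 Mb.
Stream payload after overhead: 248000.0 / 1.12 = 221428.6 Mb.
2 h 23 min = 143 min = 8580 s
Total bitrate budget: 221428.6 Mb / 8580 s = 25.808 Mbps.
Audio: 192 kbps = 0.192 Mbps.
Video: 25.808 − 0.192 = 25.616 Mbps.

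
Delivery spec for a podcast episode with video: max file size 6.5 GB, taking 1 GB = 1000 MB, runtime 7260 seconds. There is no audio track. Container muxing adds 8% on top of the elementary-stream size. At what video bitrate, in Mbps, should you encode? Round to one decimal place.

6.6 Mbps

Budget: 6.5 GB = 52000.0 Mb.
Stream payload after overhead: 52000.0 / 1.08 = 48148.1 Mb.
Total bitrate budget: 48148.1 Mb / 7260 s = 6.632 Mbps.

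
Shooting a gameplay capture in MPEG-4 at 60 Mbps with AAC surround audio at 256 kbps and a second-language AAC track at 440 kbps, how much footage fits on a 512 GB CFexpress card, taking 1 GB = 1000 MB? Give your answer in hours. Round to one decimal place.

Audio total: 256 + 440 = 696 kbps = 0.696 Mbps.
Total bitrate: 60 + 0.696 = 60.696 Mbps.
Capacity: 512 GB = 4,096,000 Mb.
Recording time: 4,096,000 / 60.696 = 67,484 s ≈ 18.7 hours.

18.7 hours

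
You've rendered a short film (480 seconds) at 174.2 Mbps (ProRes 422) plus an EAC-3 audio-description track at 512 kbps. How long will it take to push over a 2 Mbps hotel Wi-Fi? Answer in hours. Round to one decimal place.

Audio: 512 kbps = 0.512 Mbps.
Total bitrate: 174.712 Mbps.
File: 174.712 Mbps × 480 s = 83861.8 Mb.
At 2 Mbps: 83861.8 / 2 = 41930.9 s ≈ 11.6 hours.

11.6 hours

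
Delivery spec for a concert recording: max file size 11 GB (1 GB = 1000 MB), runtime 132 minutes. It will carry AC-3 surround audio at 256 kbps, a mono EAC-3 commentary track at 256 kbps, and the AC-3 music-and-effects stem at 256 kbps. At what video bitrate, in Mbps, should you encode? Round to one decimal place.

10.3 Mbps

Budget: 11 GB = 88000.0 Mb.
132 min = 7920 s
Total bitrate budget: 88000.0 Mb / 7920 s = 11.111 Mbps.
Audio total: 256 + 256 + 256 = 768 kbps = 0.768 Mbps.
Video: 11.111 − 0.768 = 10.343 Mbps.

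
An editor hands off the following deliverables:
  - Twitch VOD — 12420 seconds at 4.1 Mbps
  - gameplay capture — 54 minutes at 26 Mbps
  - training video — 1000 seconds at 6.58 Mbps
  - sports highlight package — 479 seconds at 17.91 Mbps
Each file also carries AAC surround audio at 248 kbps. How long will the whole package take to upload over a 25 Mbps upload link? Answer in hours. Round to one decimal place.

Audio: 248 kbps = 0.248 Mbps.
Twitch VOD: 4.348 Mbps × 12420 s = 54002.2 Mb
gameplay capture: 26.248 Mbps × 3240 s = 85043.5 Mb
training video: 6.828 Mbps × 1000 s = 6828.0 Mb
sports highlight package: 18.158 Mbps × 479 s = 8697.7 Mb
Total: 154571.4 Mb = 19321.4 MB.
At 25 Mbps: 154571.4 / 25 = 6183 s ≈ 1.72 hours.

1.7 hours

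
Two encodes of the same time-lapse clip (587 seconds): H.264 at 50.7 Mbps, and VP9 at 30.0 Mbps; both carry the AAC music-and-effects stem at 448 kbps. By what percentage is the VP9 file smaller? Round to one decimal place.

40.5%

Audio: 448 kbps = 0.448 Mbps.
H.264: 51.148 Mbps × 587 s = 30023.9 Mb = 3.495 GiB.
VP9: 30.448 Mbps × 587 s = 17873.0 Mb = 2.081 GiB.
Reduction: (1 − 2.081/3.495) × 100 = 40.47%.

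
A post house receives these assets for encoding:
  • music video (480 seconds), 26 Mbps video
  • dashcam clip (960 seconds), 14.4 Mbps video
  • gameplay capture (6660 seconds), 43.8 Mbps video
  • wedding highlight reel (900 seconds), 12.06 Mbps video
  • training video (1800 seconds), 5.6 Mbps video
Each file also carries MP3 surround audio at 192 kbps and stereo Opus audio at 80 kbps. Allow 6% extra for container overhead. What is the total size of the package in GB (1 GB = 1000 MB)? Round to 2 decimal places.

45.30 GB

Audio total: 192 + 80 = 272 kbps = 0.272 Mbps.
music video: 26.272 Mbps × 480 s × 1.06 = 13367.2 Mb
dashcam clip: 14.672 Mbps × 960 s × 1.06 = 14930.2 Mb
gameplay capture: 44.072 Mbps × 6660 s × 1.06 = 311130.7 Mb
wedding highlight reel: 12.332 Mbps × 900 s × 1.06 = 11764.7 Mb
training video: 5.872 Mbps × 1800 s × 1.06 = 11203.8 Mb
Total: 362396.6 Mb = 45299.6 MB.
= 45.30 GB.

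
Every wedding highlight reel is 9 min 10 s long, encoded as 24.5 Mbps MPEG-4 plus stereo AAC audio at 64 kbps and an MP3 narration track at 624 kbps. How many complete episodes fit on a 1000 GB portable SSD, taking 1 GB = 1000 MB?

577

9 min 10 s = 550 s
Audio total: 64 + 624 = 688 kbps = 0.688 Mbps.
Total bitrate: 25.188 Mbps.
Per item: 25.188 Mbps × 550 s = 13,853 Mb = 1,732 MB.
Capacity: 1000 GB = 8,000,000 Mb; 577.48 items → 577 complete.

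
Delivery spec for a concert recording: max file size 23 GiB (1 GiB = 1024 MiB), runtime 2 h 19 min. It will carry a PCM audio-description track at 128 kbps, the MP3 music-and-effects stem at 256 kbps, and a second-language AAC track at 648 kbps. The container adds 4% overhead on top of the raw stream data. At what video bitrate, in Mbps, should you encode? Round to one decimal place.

21.7 Mbps

Budget: 23 GiB = 197568.5 Mb.
Stream payload after overhead: 197568.5 / 1.04 = 189969.7 Mb.
2 h 19 min = 139 min = 8340 s
Total bitrate budget: 189969.7 Mb / 8340 s = 22.778 Mbps.
Audio total: 128 + 256 + 648 = 1032 kbps = 1.032 Mbps.
Video: 22.778 − 1.032 = 21.746 Mbps.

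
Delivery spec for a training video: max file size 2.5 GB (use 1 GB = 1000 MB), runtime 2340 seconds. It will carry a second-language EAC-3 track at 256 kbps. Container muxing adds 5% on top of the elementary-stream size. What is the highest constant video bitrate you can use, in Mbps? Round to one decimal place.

7.9 Mbps

Budget: 2.5 GB = 20000.0 Mb.
Stream payload after overhead: 20000.0 / 1.05 = 19047.6 Mb.
Total bitrate budget: 19047.6 Mb / 2340 s = 8.140 Mbps.
Audio: 256 kbps = 0.256 Mbps.
Video: 8.140 − 0.256 = 7.884 Mbps.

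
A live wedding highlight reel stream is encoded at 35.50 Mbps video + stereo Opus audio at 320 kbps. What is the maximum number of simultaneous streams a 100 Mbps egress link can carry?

2

Audio: 320 kbps = 0.320 Mbps.
Per-viewer media rate: 35.820 Mbps.
100 Mbps = 100.0 Mbps; 100.0 / 35.820 = 2.79 → 2 viewers.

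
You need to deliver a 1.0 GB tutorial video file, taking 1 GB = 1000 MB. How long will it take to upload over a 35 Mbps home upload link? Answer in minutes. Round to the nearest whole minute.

File: 1.0 GB = 8000.0 Mb.
At 35 Mbps: 8000.0 / 35 = 228.6 s ≈ 3.81 minutes.

4 minutes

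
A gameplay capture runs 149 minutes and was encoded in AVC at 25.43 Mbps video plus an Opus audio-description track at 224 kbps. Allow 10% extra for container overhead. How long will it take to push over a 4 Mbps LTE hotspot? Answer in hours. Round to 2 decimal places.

149 min = 8940 s
Audio: 224 kbps = 0.224 Mbps.
Total bitrate: 25.654 Mbps.
File: 25.654 Mbps × 8940 s = 229346.8 Mb.
With 10% container overhead: ×1.10. → 252281.4 Mb.
At 4 Mbps: 252281.4 / 4 = 63070.4 s ≈ 17.5 hours.

17.52 hours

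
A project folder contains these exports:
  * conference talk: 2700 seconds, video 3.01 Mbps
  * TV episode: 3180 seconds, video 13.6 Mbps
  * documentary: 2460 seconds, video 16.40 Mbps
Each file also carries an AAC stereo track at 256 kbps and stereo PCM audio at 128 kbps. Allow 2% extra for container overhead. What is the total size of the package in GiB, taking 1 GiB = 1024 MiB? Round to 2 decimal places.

Audio total: 256 + 128 = 384 kbps = 0.384 Mbps.
conference talk: 3.394 Mbps × 2700 s × 1.02 = 9347.1 Mb
TV episode: 13.984 Mbps × 3180 s × 1.02 = 45358.5 Mb
documentary: 16.784 Mbps × 2460 s × 1.02 = 42114.4 Mb
Total: 96820.0 Mb = 12102.5 MB.
= 11.27 GiB.

11.27 GiB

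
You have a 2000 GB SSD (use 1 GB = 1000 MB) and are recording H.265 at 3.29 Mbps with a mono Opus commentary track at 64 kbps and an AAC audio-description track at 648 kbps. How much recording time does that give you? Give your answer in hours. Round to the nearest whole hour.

1111 hours

Audio total: 64 + 648 = 712 kbps = 0.712 Mbps.
Total bitrate: 3.29 + 0.712 = 4.002 Mbps.
Capacity: 2000 GB = 16,000,000 Mb.
Recording time: 16,000,000 / 4.002 = 3,998,001 s ≈ 1,111 hours.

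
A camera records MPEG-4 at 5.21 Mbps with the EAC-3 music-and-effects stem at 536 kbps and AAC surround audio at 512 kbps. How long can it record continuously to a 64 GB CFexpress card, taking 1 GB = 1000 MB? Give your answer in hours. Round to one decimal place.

Audio total: 536 + 512 = 1048 kbps = 1.048 Mbps.
Total bitrate: 5.21 + 1.048 = 6.258 Mbps.
Capacity: 64 GB = 512,000 Mb.
Recording time: 512,000 / 6.258 = 81,815 s ≈ 22.7 hours.

22.7 hours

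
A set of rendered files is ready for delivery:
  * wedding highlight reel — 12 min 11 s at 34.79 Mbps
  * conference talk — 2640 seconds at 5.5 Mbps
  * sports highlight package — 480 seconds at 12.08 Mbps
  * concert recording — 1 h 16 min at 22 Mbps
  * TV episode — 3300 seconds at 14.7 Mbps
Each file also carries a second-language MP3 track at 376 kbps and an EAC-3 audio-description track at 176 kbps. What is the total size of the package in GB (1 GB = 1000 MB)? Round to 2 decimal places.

25.13 GB

Audio total: 376 + 176 = 552 kbps = 0.552 Mbps.
wedding highlight reel: 35.342 Mbps × 731 s = 25835.0 Mb
conference talk: 6.052 Mbps × 2640 s = 15977.3 Mb
sports highlight package: 12.632 Mbps × 480 s = 6063.4 Mb
concert recording: 22.552 Mbps × 4560 s = 102837.1 Mb
TV episode: 15.252 Mbps × 3300 s = 50331.6 Mb
Total: 201044.4 Mb = 25130.5 MB.
= 25.13 GB.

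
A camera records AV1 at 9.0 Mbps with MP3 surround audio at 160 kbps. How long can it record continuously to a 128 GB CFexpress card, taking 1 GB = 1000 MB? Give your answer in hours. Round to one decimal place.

Audio: 160 kbps = 0.160 Mbps.
Total bitrate: 9.0 + 0.160 = 9.160 Mbps.
Capacity: 128 GB = 1,024,000 Mb.
Recording time: 1,024,000 / 9.160 = 111,790 s ≈ 31.1 hours.

31.1 hours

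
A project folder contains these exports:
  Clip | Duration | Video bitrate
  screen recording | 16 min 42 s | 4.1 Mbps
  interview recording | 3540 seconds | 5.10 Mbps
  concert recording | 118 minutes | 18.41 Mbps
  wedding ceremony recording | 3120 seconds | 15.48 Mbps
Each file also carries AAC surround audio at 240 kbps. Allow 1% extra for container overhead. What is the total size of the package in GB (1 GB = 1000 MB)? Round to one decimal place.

25.8 GB

Audio: 240 kbps = 0.240 Mbps.
screen recording: 4.340 Mbps × 1002 s × 1.01 = 4392.2 Mb
interview recording: 5.340 Mbps × 3540 s × 1.01 = 19092.6 Mb
concert recording: 18.650 Mbps × 7080 s × 1.01 = 133362.4 Mb
wedding ceremony recording: 15.720 Mbps × 3120 s × 1.01 = 49536.9 Mb
Total: 206384.1 Mb = 25798.0 MB.
= 25.80 GB.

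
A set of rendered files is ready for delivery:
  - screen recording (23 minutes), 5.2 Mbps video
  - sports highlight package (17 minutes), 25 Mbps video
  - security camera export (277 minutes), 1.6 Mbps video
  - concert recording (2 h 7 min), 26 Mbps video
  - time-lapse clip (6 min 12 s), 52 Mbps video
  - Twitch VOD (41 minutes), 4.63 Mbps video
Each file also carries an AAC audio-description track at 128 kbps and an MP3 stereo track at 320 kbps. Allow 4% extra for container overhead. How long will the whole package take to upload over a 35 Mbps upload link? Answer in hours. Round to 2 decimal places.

2.49 hours

Audio total: 128 + 320 = 448 kbps = 0.448 Mbps.
screen recording: 5.648 Mbps × 1380 s × 1.04 = 8106.0 Mb
sports highlight package: 25.448 Mbps × 1020 s × 1.04 = 26995.2 Mb
security camera export: 2.048 Mbps × 16620 s × 1.04 = 35399.3 Mb
concert recording: 26.448 Mbps × 7620 s × 1.04 = 209595.1 Mb
time-lapse clip: 52.448 Mbps × 372 s × 1.04 = 20291.1 Mb
Twitch VOD: 5.078 Mbps × 2460 s × 1.04 = 12991.6 Mb
Total: 313378.3 Mb = 39172.3 MB.
At 35 Mbps: 313378.3 / 35 = 8954 s ≈ 2.49 hours.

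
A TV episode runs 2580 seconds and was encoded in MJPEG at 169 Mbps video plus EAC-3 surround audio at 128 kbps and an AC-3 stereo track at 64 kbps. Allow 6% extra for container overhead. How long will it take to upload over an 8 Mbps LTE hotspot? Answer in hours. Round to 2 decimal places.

Audio total: 128 + 64 = 192 kbps = 0.192 Mbps.
Total bitrate: 169.192 Mbps.
File: 169.192 Mbps × 2580 s = 436515.4 Mb.
With 6% container overhead: ×1.06. → 462706.3 Mb.
At 8 Mbps: 462706.3 / 8 = 57838.3 s ≈ 16.1 hours.

16.07 hours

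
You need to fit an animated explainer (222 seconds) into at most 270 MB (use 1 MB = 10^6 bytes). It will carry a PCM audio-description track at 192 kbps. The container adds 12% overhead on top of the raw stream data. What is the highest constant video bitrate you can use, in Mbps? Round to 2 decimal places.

8.50 Mbps

Budget: 270 MB = 2160.0 Mb.
Stream payload after overhead: 2160.0 / 1.12 = 1928.6 Mb.
Total bitrate budget: 1928.6 Mb / 222 s = 8.687 Mbps.
Audio: 192 kbps = 0.192 Mbps.
Video: 8.687 − 0.192 = 8.495 Mbps.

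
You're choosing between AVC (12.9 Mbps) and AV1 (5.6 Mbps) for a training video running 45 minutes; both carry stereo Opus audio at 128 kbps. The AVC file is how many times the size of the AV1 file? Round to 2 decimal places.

2.27

45 min = 2700 s
Audio: 128 kbps = 0.128 Mbps.
AVC: 13.028 Mbps × 2700 s = 35175.6 Mb = 4.397 GB.
AV1: 5.728 Mbps × 2700 s = 15465.6 Mb = 1.933 GB.
Ratio: 4.397 / 1.933 = 2.274.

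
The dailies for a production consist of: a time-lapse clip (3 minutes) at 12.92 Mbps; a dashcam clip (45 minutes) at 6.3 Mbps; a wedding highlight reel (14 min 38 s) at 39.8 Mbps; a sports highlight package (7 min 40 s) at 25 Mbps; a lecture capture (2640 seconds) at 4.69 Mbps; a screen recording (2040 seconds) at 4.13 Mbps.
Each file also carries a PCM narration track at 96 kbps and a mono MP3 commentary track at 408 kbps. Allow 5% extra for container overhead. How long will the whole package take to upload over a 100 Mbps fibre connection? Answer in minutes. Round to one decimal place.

15.9 minutes

Audio total: 96 + 408 = 504 kbps = 0.504 Mbps.
time-lapse clip: 13.424 Mbps × 180 s × 1.05 = 2537.1 Mb
dashcam clip: 6.804 Mbps × 2700 s × 1.05 = 19289.3 Mb
wedding highlight reel: 40.304 Mbps × 878 s × 1.05 = 37156.3 Mb
sports highlight package: 25.504 Mbps × 460 s × 1.05 = 12318.4 Mb
lecture capture: 5.194 Mbps × 2640 s × 1.05 = 14397.8 Mb
screen recording: 4.634 Mbps × 2040 s × 1.05 = 9926.0 Mb
Total: 95625.0 Mb = 11953.1 MB.
At 100 Mbps: 95625.0 / 100 = 956 s ≈ 15.9 minutes.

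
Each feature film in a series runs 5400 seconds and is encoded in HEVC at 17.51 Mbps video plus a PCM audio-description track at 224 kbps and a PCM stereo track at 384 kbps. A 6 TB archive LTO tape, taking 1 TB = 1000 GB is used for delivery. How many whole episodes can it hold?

490

Audio total: 224 + 384 = 608 kbps = 0.608 Mbps.
Total bitrate: 18.118 Mbps.
Per item: 18.118 Mbps × 5400 s = 97,837 Mb = 12,230 MB.
Capacity: 6 TB = 48,000,000 Mb; 490.61 items → 490 complete.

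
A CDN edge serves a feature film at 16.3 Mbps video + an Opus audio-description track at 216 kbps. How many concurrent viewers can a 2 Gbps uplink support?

Audio: 216 kbps = 0.216 Mbps.
Per-viewer media rate: 16.516 Mbps.
2 Gbps = 2,000 Mbps; 2,000 / 16.516 = 121.09 → 121 viewers.

121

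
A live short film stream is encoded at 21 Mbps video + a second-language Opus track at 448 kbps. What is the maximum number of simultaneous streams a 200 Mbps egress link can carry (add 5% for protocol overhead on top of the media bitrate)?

8

Audio: 448 kbps = 0.448 Mbps.
Per-viewer media rate: 21.448 Mbps.
On the wire with 5% overhead: 22.520 Mbps.
200 Mbps = 200.0 Mbps; 200.0 / 22.520 = 8.88 → 8 viewers.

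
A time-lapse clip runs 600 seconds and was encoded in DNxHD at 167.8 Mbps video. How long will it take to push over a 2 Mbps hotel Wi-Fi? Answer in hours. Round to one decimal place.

File: 167.800 Mbps × 600 s = 100680.0 Mb.
At 2 Mbps: 100680.0 / 2 = 50340.0 s ≈ 14 hours.

14.0 hours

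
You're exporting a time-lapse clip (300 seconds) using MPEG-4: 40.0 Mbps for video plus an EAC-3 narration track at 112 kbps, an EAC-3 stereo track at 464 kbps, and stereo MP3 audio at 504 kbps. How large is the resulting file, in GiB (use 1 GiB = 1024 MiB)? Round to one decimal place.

1.4 GiB

Audio total: 112 + 464 + 504 = 1080 kbps = 1.080 Mbps.
Total bitrate: 40.0 + 1.080 = 41.080 Mbps.
Stream data: 41.080 Mbps × 300 s = 12324.0 Mb.
12,324 Mb = 1,540,500,000 bytes ÷ 1,073,741,824 = 1.435 GiB.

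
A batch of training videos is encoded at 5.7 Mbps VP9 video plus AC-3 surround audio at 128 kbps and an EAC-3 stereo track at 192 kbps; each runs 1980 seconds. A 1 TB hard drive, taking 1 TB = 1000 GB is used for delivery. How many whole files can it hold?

Audio total: 128 + 192 = 320 kbps = 0.320 Mbps.
Total bitrate: 6.020 Mbps.
Per item: 6.020 Mbps × 1980 s = 11,920 Mb = 1,490 MB.
Capacity: 1 TB = 8,000,000 Mb; 671.16 items → 671 complete.

671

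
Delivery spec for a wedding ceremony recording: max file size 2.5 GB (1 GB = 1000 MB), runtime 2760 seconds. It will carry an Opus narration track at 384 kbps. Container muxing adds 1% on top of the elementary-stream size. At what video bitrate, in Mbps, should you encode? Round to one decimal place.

Budget: 2.5 GB = 20000.0 Mb.
Stream payload after overhead: 20000.0 / 1.01 = 19802.0 Mb.
Total bitrate budget: 19802.0 Mb / 2760 s = 7.175 Mbps.
Audio: 384 kbps = 0.384 Mbps.
Video: 7.175 − 0.384 = 6.791 Mbps.

6.8 Mbps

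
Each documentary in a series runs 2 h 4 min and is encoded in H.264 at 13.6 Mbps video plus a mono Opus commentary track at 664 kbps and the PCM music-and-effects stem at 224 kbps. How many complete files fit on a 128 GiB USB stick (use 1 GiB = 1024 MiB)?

10

2 h 4 min = 124 min = 7440 s
Audio total: 664 + 224 = 888 kbps = 0.888 Mbps.
Total bitrate: 14.488 Mbps.
Per item: 14.488 Mbps × 7440 s = 107,791 Mb = 13,474 MB.
Capacity: 128 GiB = 1,099,512 Mb; 10.20 items → 10 complete.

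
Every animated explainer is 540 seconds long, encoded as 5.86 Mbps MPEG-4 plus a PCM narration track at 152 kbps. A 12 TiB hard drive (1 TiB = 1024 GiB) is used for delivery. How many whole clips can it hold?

32513

Audio: 152 kbps = 0.152 Mbps.
Total bitrate: 6.012 Mbps.
Per item: 6.012 Mbps × 540 s = 3,246 Mb = 405.8 MB.
Capacity: 12 TiB = 105,553,116 Mb; 32513.10 items → 32513 complete.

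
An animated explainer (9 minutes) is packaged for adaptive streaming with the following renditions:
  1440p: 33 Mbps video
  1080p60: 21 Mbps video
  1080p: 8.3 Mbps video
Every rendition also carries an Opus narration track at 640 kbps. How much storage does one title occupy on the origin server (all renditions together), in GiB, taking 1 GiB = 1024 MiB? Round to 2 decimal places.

4.04 GiB

9 min = 540 s
Audio: 640 kbps = 0.640 Mbps.
Sum of rendition bitrates: (33+0.640) + (21+0.640) + (8.3+0.640) = 64.220 Mbps.
× 540 s = 34,679 Mb = 4,335 MB = 4.037 GiB.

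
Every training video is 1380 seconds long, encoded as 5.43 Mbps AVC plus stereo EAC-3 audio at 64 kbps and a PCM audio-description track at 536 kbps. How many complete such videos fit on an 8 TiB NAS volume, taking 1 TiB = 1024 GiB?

Audio total: 64 + 536 = 600 kbps = 0.600 Mbps.
Total bitrate: 6.030 Mbps.
Per item: 6.030 Mbps × 1380 s = 8,321 Mb = 1,040 MB.
Capacity: 8 TiB = 70,368,744 Mb; 8456.36 items → 8456 complete.

8456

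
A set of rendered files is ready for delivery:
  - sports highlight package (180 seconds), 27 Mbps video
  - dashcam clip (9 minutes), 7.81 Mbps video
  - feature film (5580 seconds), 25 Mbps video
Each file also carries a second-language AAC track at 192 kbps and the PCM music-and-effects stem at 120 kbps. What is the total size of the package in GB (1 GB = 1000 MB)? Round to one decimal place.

18.8 GB

Audio total: 192 + 120 = 312 kbps = 0.312 Mbps.
sports highlight package: 27.312 Mbps × 180 s = 4916.2 Mb
dashcam clip: 8.122 Mbps × 540 s = 4385.9 Mb
feature film: 25.312 Mbps × 5580 s = 141241.0 Mb
Total: 150543.0 Mb = 18817.9 MB.
= 18.82 GB.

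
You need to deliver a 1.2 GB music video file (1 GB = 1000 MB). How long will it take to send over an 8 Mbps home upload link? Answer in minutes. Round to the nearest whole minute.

File: 1.2 GB = 9600.0 Mb.
At 8 Mbps: 9600.0 / 8 = 1200.0 s ≈ 20 minutes.

20 minutes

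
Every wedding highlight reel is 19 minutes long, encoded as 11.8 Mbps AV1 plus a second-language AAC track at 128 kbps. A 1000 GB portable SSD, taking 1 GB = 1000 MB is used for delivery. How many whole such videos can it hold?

19 min = 1140 s
Audio: 128 kbps = 0.128 Mbps.
Total bitrate: 11.928 Mbps.
Per item: 11.928 Mbps × 1140 s = 13,598 Mb = 1,700 MB.
Capacity: 1000 GB = 8,000,000 Mb; 588.33 items → 588 complete.

588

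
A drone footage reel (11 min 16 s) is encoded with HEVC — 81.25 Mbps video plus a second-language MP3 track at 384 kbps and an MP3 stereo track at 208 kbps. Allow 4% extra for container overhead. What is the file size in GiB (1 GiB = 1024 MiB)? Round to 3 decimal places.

11 min 16 s = 676 s
Audio total: 384 + 208 = 592 kbps = 0.592 Mbps.
Total bitrate: 81.25 + 0.592 = 81.842 Mbps.
Stream data: 81.842 Mbps × 676 s = 55325.2 Mb.
With 4% container overhead: ×1.04.
57,538 Mb = 7,192,274,960 bytes ÷ 1,073,741,824 = 6.698 GiB.

6.698 GiB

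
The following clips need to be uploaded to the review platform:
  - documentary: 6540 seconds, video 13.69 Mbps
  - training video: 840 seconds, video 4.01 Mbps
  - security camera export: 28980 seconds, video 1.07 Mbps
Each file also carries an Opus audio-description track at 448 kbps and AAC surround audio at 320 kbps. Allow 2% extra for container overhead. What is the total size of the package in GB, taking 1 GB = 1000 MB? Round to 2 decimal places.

Audio total: 448 + 320 = 768 kbps = 0.768 Mbps.
documentary: 14.458 Mbps × 6540 s × 1.02 = 96446.4 Mb
training video: 4.778 Mbps × 840 s × 1.02 = 4093.8 Mb
security camera export: 1.838 Mbps × 28980 s × 1.02 = 54330.5 Mb
Total: 154870.8 Mb = 19358.8 MB.
= 19.36 GB.

19.36 GB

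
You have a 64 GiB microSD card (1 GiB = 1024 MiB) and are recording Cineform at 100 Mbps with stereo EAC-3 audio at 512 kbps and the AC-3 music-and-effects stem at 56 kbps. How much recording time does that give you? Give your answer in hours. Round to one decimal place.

Audio total: 512 + 56 = 568 kbps = 0.568 Mbps.
Total bitrate: 100 + 0.568 = 100.568 Mbps.
Capacity: 64 GiB = 549,756 Mb.
Recording time: 549,756 / 100.568 = 5,467 s ≈ 1.52 hours.

1.5 hours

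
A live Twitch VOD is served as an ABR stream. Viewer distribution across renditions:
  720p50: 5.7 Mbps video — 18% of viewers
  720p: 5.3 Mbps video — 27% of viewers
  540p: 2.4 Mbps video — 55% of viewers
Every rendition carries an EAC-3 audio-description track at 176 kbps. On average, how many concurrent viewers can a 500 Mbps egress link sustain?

Audio: 176 kbps = 0.176 Mbps.
Average per-viewer bitrate: 0.18×5.876 + 0.27×5.476 + 0.55×2.576 = 3.953 Mbps.
500 Mbps = 500.0 Mbps; 500.0 / 3.953 = 126.49 → 126.

126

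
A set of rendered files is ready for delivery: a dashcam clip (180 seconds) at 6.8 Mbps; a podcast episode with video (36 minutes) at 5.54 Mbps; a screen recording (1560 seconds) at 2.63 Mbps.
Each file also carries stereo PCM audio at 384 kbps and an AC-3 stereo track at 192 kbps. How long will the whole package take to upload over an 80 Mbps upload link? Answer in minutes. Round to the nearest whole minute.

4 minutes

Audio total: 384 + 192 = 576 kbps = 0.576 Mbps.
dashcam clip: 7.376 Mbps × 180 s = 1327.7 Mb
podcast episode with video: 6.116 Mbps × 2160 s = 13210.6 Mb
screen recording: 3.206 Mbps × 1560 s = 5001.4 Mb
Total: 19539.6 Mb = 2442.4 MB.
At 80 Mbps: 19539.6 / 80 = 244 s ≈ 4.07 minutes.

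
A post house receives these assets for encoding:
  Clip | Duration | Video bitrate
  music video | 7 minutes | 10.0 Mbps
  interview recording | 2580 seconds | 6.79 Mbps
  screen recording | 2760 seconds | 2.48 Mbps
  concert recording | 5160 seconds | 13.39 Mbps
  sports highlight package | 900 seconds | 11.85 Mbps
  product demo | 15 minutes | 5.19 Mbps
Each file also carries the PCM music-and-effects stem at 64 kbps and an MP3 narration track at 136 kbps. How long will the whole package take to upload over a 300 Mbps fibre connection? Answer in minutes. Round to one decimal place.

Audio total: 64 + 136 = 200 kbps = 0.200 Mbps.
music video: 10.200 Mbps × 420 s = 4284.0 Mb
interview recording: 6.990 Mbps × 2580 s = 18034.2 Mb
screen recording: 2.680 Mbps × 2760 s = 7396.8 Mb
concert recording: 13.590 Mbps × 5160 s = 70124.4 Mb
sports highlight package: 12.050 Mbps × 900 s = 10845.0 Mb
product demo: 5.390 Mbps × 900 s = 4851.0 Mb
Total: 115535.4 Mb = 14441.9 MB.
At 300 Mbps: 115535.4 / 300 = 385 s ≈ 6.42 minutes.

6.4 minutes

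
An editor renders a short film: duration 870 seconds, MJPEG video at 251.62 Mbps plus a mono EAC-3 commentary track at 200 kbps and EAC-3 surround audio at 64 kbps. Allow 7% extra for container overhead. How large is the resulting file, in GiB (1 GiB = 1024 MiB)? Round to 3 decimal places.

Audio total: 200 + 64 = 264 kbps = 0.264 Mbps.
Total bitrate: 251.62 + 0.264 = 251.884 Mbps.
Stream data: 251.884 Mbps × 870 s = 219139.1 Mb.
With 7% container overhead: ×1.07.
234,479 Mb = 29,309,851,950 bytes ÷ 1,073,741,824 = 27.30 GiB.

27.297 GiB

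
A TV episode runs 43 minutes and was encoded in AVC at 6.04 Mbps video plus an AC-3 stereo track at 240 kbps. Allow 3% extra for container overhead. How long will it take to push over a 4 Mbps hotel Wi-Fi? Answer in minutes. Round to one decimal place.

69.5 minutes

43 min = 2580 s
Audio: 240 kbps = 0.240 Mbps.
Total bitrate: 6.280 Mbps.
File: 6.280 Mbps × 2580 s = 16202.4 Mb.
With 3% container overhead: ×1.03. → 16688.5 Mb.
At 4 Mbps: 16688.5 / 4 = 4172.1 s ≈ 69.5 minutes.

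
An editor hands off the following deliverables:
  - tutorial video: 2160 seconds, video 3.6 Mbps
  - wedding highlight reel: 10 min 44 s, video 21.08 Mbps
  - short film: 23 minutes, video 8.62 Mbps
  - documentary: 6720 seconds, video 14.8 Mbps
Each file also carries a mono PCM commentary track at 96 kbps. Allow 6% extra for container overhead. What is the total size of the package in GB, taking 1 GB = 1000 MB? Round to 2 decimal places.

Audio: 96 kbps = 0.096 Mbps.
tutorial video: 3.696 Mbps × 2160 s × 1.06 = 8462.4 Mb
wedding highlight reel: 21.176 Mbps × 644 s × 1.06 = 14455.6 Mb
short film: 8.716 Mbps × 1380 s × 1.06 = 12749.8 Mb
documentary: 14.896 Mbps × 6720 s × 1.06 = 106107.2 Mb
Total: 141774.9 Mb = 17721.9 MB.
= 17.72 GB.

17.72 GB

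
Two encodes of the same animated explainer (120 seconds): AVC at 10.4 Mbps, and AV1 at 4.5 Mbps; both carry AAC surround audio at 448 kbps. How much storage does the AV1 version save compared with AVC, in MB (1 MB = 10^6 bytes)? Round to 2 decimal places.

Audio: 448 kbps = 0.448 Mbps.
AVC: 10.848 Mbps × 120 s = 1301.8 Mb = 162.720 MB.
AV1: 4.948 Mbps × 120 s = 593.8 Mb = 74.220 MB.
Saving: 162.720 − 74.220 = 88.500 MB.

88.50 MB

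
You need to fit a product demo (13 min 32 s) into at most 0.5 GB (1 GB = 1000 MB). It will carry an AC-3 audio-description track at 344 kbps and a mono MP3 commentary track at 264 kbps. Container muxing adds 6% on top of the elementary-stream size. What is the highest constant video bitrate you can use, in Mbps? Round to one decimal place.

4.0 Mbps

Budget: 0.5 GB = 4000.0 Mb.
Stream payload after overhead: 4000.0 / 1.06 = 3773.6 Mb.
13 min 32 s = 812 s
Total bitrate budget: 3773.6 Mb / 812 s = 4.647 Mbps.
Audio total: 344 + 264 = 608 kbps = 0.608 Mbps.
Video: 4.647 − 0.608 = 4.039 Mbps.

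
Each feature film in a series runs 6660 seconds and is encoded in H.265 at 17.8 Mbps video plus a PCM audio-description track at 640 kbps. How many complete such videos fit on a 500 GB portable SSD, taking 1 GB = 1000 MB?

32

Audio: 640 kbps = 0.640 Mbps.
Total bitrate: 18.440 Mbps.
Per item: 18.440 Mbps × 6660 s = 122,810 Mb = 15,351 MB.
Capacity: 500 GB = 4,000,000 Mb; 32.57 items → 32 complete.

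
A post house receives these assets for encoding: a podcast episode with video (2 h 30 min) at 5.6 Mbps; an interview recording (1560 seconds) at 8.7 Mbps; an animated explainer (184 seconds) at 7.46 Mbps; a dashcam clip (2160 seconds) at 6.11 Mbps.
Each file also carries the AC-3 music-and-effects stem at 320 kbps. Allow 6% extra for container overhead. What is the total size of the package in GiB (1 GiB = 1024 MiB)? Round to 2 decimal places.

10.20 GiB

Audio: 320 kbps = 0.320 Mbps.
podcast episode with video: 5.920 Mbps × 9000 s × 1.06 = 56476.8 Mb
interview recording: 9.020 Mbps × 1560 s × 1.06 = 14915.5 Mb
animated explainer: 7.780 Mbps × 184 s × 1.06 = 1517.4 Mb
dashcam clip: 6.430 Mbps × 2160 s × 1.06 = 14722.1 Mb
Total: 87631.8 Mb = 10954.0 MB.
= 10.20 GiB.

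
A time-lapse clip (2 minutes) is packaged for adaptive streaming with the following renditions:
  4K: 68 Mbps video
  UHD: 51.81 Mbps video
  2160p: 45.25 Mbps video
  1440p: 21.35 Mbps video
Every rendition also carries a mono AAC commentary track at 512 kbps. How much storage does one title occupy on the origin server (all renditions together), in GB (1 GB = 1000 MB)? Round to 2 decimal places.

2 min = 120 s
Audio: 512 kbps = 0.512 Mbps.
Sum of rendition bitrates: (68+0.512) + (51.81+0.512) + (45.25+0.512) + (21.35+0.512) = 188.458 Mbps.
× 120 s = 22,615 Mb = 2,827 MB = 2.827 GB.

2.83 GB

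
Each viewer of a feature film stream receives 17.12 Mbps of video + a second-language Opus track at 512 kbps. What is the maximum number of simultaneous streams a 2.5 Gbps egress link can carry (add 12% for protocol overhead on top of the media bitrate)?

126

Audio: 512 kbps = 0.512 Mbps.
Per-viewer media rate: 17.632 Mbps.
On the wire with 12% overhead: 19.748 Mbps.
2.5 Gbps = 2,500 Mbps; 2,500 / 19.748 = 126.60 → 126 viewers.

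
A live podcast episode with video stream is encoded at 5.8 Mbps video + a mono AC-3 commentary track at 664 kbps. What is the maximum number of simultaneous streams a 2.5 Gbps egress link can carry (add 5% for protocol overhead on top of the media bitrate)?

368

Audio: 664 kbps = 0.664 Mbps.
Per-viewer media rate: 6.464 Mbps.
On the wire with 5% overhead: 6.787 Mbps.
2.5 Gbps = 2,500 Mbps; 2,500 / 6.787 = 368.34 → 368 viewers.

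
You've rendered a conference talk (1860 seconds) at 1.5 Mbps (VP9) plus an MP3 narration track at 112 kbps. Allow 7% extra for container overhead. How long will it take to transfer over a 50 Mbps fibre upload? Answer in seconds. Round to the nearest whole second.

Audio: 112 kbps = 0.112 Mbps.
Total bitrate: 1.612 Mbps.
File: 1.612 Mbps × 1860 s = 2998.3 Mb.
With 7% container overhead: ×1.07. → 3208.2 Mb.
At 50 Mbps: 3208.2 / 50 = 64.2 s ≈ 64.2 seconds.

64 seconds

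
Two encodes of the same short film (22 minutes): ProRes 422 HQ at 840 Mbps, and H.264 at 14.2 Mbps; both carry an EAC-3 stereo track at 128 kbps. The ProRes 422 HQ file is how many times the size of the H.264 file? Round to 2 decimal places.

22 min = 1320 s
Audio: 128 kbps = 0.128 Mbps.
ProRes 422 HQ: 840.128 Mbps × 1320 s = 1108969.0 Mb = 129.101 GiB.
H.264: 14.328 Mbps × 1320 s = 18913.0 Mb = 2.202 GiB.
Ratio: 129.101 / 2.202 = 58.635.

58.64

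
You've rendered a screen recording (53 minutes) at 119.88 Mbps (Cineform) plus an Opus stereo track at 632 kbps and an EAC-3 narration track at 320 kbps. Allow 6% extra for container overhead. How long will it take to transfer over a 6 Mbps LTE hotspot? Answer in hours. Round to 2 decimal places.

18.86 hours

53 min = 3180 s
Audio total: 632 + 320 = 952 kbps = 0.952 Mbps.
Total bitrate: 120.832 Mbps.
File: 120.832 Mbps × 3180 s = 384245.8 Mb.
With 6% container overhead: ×1.06. → 407300.5 Mb.
At 6 Mbps: 407300.5 / 6 = 67883.4 s ≈ 18.9 hours.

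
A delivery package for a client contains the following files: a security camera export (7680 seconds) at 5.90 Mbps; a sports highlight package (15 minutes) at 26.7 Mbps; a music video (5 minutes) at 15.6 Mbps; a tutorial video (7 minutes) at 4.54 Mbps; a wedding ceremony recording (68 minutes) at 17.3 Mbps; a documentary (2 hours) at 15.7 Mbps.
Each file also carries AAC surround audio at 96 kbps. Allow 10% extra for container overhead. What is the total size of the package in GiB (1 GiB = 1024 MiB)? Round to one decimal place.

Audio: 96 kbps = 0.096 Mbps.
security camera export: 5.996 Mbps × 7680 s × 1.10 = 50654.2 Mb
sports highlight package: 26.796 Mbps × 900 s × 1.10 = 26528.0 Mb
music video: 15.696 Mbps × 300 s × 1.10 = 5179.7 Mb
tutorial video: 4.636 Mbps × 420 s × 1.10 = 2141.8 Mb
wedding ceremony recording: 17.396 Mbps × 4080 s × 1.10 = 78073.2 Mb
documentary: 15.796 Mbps × 7200 s × 1.10 = 125104.3 Mb
Total: 287681.3 Mb = 35960.2 MB.
= 33.49 GiB.

33.5 GiB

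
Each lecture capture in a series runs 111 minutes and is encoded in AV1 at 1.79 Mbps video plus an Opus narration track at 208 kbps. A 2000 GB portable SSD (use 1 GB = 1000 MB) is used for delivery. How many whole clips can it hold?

111 min = 6660 s
Audio: 208 kbps = 0.208 Mbps.
Total bitrate: 1.998 Mbps.
Per item: 1.998 Mbps × 6660 s = 13,307 Mb = 1,663 MB.
Capacity: 2000 GB = 16,000,000 Mb; 1202.40 items → 1202 complete.

1202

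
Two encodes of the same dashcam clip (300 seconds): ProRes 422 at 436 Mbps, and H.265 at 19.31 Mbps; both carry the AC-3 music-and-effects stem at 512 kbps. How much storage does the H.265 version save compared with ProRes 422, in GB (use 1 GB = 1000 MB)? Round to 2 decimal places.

Audio: 512 kbps = 0.512 Mbps.
ProRes 422: 436.512 Mbps × 300 s = 130953.6 Mb = 16.369 GB.
H.265: 19.822 Mbps × 300 s = 5946.6 Mb = 0.743 GB.
Saving: 16.369 − 0.743 = 15.626 GB.

15.63 GB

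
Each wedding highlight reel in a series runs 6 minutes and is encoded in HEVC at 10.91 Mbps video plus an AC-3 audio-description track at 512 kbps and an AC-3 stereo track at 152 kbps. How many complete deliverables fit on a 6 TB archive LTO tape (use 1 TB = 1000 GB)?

11520

6 min = 360 s
Audio total: 512 + 152 = 664 kbps = 0.664 Mbps.
Total bitrate: 11.574 Mbps.
Per item: 11.574 Mbps × 360 s = 4,167 Mb = 520.8 MB.
Capacity: 6 TB = 48,000,000 Mb; 11520.07 items → 11520 complete.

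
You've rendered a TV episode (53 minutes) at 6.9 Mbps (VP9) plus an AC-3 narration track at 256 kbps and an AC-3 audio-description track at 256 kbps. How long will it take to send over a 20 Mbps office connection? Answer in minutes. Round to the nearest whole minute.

20 minutes

53 min = 3180 s
Audio total: 256 + 256 = 512 kbps = 0.512 Mbps.
Total bitrate: 7.412 Mbps.
File: 7.412 Mbps × 3180 s = 23570.2 Mb.
At 20 Mbps: 23570.2 / 20 = 1178.5 s ≈ 19.6 minutes.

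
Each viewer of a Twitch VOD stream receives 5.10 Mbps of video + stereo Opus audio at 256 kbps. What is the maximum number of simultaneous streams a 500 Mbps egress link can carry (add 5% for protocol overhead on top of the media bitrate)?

88

Audio: 256 kbps = 0.256 Mbps.
Per-viewer media rate: 5.356 Mbps.
On the wire with 5% overhead: 5.624 Mbps.
500 Mbps = 500.0 Mbps; 500.0 / 5.624 = 88.91 → 88 viewers.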